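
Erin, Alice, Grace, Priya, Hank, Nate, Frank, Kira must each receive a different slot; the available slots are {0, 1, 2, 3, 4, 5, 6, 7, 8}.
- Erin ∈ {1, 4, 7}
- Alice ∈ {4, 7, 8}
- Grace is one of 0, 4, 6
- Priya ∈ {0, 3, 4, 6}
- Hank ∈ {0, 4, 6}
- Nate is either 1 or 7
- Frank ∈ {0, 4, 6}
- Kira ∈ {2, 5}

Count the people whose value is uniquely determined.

2

The 3 variables Grace, Hank, Frank are confined to {0, 4, 6}, which locks those values in; drop them from Erin, Alice, Priya.
That leaves Priya = 3.
Erin and Nate share exactly the 2 values {1, 7}; by pigeonhole those values go to them, so strike 1, 7 from Alice.
Alice has just one choice, so Alice = 8.
Determined: Alice=8, Priya=3. The other people each still have more than one consistent value. That makes 2.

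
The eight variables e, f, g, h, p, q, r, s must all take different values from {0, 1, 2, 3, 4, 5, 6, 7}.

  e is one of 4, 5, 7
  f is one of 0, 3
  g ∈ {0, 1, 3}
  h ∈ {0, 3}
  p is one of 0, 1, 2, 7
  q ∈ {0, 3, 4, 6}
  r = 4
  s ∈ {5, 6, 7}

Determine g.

1

r's domain is down to {4}, so r = 4. Eliminate 4 elsewhere: e, q.
The 7 still-open variables together cover exactly {0, 1, 2, 3, 5, 6, 7} — 7 values for 7 variables — and 2 appears only in p's list, so p = 2.
The 6 still-open variables draw from only 6 values {0, 1, 3, 5, 6, 7}, so each is used; only g can be 1, hence g = 1.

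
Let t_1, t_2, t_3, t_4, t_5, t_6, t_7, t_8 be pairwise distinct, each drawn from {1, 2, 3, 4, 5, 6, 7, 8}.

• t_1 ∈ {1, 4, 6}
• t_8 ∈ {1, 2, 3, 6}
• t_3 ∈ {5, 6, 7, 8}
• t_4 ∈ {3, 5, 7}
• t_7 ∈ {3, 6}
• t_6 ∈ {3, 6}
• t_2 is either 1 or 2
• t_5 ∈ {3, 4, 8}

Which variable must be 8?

t_5

The 2 variables t_6 and t_7 are confined to {3, 6}, which locks those values in; drop them from t_1, t_3, t_4, t_5, t_8.
t_2 and t_8 between them cover only {1, 2} — a naked pair. Remove those values from t_1.
t_1's domain is down to {4}, so t_1 = 4. Eliminate 4 elsewhere: t_5.
So 8 goes to t_5.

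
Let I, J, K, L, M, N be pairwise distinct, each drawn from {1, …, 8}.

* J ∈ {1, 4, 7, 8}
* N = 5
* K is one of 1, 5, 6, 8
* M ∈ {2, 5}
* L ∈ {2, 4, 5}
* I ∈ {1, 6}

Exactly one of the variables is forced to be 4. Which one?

N's domain is down to {5}, so N = 5. So K, L, M can't be 5.
M must be 2 (only option left). So L can't be 2.
So 4 goes to L.

L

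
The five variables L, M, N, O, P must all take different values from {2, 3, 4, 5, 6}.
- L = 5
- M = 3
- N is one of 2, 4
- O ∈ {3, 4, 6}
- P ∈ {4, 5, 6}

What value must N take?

2

L has just one choice, so L = 5. So P can't be 5.
M must be 3 (only option left). Eliminate 3 elsewhere: O.
The 3 still-open variables together cover exactly {2, 4, 6} — 3 values for 3 variables — and 2 appears only in N's list, so N = 2.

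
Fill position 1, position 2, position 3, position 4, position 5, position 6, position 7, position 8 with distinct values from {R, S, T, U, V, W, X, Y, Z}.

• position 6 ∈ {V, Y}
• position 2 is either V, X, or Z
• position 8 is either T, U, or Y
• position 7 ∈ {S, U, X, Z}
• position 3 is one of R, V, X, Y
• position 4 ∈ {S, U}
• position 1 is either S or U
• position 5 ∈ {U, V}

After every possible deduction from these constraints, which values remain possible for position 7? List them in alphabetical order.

Among the 8 variables, R fits only position 3 (and all 8 values in {R, S, T, U, V, X, Y, Z} must be used), so position 3 = R.
Among the 7 still-open variables, T fits only position 8 (and all 7 values in {S, T, U, V, X, Y, Z} must be used), so position 8 = T.
The 6 still-open variables draw from only 6 values {S, U, V, X, Y, Z}, so each is used; only position 6 can be Y, hence position 6 = Y.
position 1 and position 4 between them cover only {S, U} — a naked pair. Remove those values from position 5, position 7.
position 5 has just one choice, so position 5 = V. Eliminate V elsewhere: position 2.
No further eliminations apply; position 7 can still be any of X, Z.

X, Z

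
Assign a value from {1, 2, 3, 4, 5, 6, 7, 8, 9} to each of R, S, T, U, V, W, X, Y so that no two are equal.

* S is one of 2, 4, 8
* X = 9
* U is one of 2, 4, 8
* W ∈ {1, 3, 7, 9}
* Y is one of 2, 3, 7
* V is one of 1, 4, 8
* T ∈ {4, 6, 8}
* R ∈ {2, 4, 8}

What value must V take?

X must be 9 (only option left). Remove 9 from W.
The 7 still-open variables draw from only 7 values {1, 2, 3, 4, 6, 7, 8}, so each is used; only T can be 6, hence T = 6.
R, S, U between them cover only {2, 4, 8} — a naked triple. Remove those values from V, Y.
So V = 1.

1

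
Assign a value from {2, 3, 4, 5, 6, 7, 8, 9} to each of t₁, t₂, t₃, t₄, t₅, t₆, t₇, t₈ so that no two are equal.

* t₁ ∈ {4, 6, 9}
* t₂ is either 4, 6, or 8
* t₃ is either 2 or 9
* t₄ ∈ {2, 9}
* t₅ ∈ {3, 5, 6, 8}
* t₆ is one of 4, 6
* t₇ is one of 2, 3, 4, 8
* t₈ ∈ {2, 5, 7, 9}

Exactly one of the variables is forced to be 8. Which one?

t₂

Among the 8 variables, 7 fits only t₈ (and all 8 values in {2, 3, 4, 5, 6, 7, 8, 9} must be used), so t₈ = 7.
Among the 7 still-open variables, 5 fits only t₅ (and all 7 values in {2, 3, 4, 5, 6, 8, 9} must be used), so t₅ = 5.
The 6 still-open variables together cover exactly {2, 3, 4, 6, 8, 9} — 6 values for 6 variables — and 3 appears only in t₇'s list, so t₇ = 3.
Among the 5 still-open variables, 8 fits only t₂ (and all 5 values in {2, 4, 6, 8, 9} must be used), so t₂ = 8.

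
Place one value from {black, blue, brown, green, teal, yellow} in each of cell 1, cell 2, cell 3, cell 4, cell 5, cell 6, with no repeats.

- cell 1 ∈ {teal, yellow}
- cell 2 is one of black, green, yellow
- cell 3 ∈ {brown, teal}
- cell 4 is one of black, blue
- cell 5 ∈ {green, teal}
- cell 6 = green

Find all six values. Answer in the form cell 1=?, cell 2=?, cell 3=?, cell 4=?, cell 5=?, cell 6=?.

cell 1=yellow, cell 2=black, cell 3=brown, cell 4=blue, cell 5=teal, cell 6=green

cell 6 has just one choice, so cell 6 = green. Eliminate green elsewhere: cell 2, cell 5.
cell 5's domain is down to {teal}, so cell 5 = teal. So cell 1, cell 3 can't be teal.
cell 1 has just one choice, so cell 1 = yellow. Eliminate yellow elsewhere: cell 2.
cell 2 has just one choice, so cell 2 = black. Eliminate black elsewhere: cell 4.
cell 3 has just one choice, so cell 3 = brown.
cell 4 must be blue (only option left).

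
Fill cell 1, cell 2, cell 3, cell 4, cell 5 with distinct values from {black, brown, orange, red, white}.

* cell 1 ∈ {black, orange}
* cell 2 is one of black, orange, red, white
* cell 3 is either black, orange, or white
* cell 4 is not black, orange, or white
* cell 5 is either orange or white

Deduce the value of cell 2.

red

The 5 variables together cover exactly {black, brown, orange, red, white} — 5 values for 5 variables — and brown appears only in cell 4's list, so cell 4 = brown.
The 4 still-open variables together cover exactly {black, orange, red, white} — 4 values for 4 variables — and red appears only in cell 2's list, so cell 2 = red.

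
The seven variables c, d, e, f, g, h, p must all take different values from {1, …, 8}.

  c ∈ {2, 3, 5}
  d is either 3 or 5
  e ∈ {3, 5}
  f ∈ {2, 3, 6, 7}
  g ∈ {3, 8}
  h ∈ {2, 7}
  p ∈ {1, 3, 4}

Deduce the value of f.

6

d and e between them cover only {3, 5} — a naked pair. Remove those values from c, f, g, p.
That leaves c = 2. Strike 2 from f, h.
g's domain is down to {8}, so g = 8.
h has just one choice, so h = 7. So f can't be 7.
So f = 6.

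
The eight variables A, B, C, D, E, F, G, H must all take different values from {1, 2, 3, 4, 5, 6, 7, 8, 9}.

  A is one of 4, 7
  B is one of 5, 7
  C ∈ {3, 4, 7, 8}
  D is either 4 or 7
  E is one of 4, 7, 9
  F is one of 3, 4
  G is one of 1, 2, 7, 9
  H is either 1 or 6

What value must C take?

8

A and D share exactly the 2 values {4, 7}; by pigeonhole those values go to them, so strike 4, 7 from B, C, E, F, G.
That leaves B = 5.
That leaves E = 9. Eliminate 9 elsewhere: G.
F's domain is down to {3}, so F = 3. Strike 3 from C.
So C = 8.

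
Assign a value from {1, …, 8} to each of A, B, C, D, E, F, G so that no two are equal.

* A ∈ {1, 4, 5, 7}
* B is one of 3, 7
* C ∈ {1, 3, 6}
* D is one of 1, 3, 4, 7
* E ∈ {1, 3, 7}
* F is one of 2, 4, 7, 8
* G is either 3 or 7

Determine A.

The 2 variables B and G are confined to {3, 7}, which locks those values in; drop them from A, C, D, E, F.
E has just one choice, so E = 1. Remove 1 from A, C, D.
C has just one choice, so C = 6.
D must be 4 (only option left). So A, F can't be 4.
So A = 5.

5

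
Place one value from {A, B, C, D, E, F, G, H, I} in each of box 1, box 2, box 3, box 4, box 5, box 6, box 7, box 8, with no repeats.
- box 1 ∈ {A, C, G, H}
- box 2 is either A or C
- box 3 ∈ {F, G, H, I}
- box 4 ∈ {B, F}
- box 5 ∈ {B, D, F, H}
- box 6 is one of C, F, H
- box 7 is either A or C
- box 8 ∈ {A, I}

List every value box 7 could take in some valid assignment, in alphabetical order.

A, C

Among the 8 variables, D fits only box 5 (and all 8 values in {A, B, C, D, F, G, H, I} must be used), so box 5 = D.
The 7 still-open variables draw from only 7 values {A, B, C, F, G, H, I}, so each is used; only box 4 can be B, hence box 4 = B.
box 2 and box 7 share exactly the 2 values {A, C}; by pigeonhole those values go to them, so strike A, C from box 1, box 6, box 8.
box 8 must be I (only option left). Eliminate I elsewhere: box 3.
No further eliminations apply; box 7 can still be any of A, C.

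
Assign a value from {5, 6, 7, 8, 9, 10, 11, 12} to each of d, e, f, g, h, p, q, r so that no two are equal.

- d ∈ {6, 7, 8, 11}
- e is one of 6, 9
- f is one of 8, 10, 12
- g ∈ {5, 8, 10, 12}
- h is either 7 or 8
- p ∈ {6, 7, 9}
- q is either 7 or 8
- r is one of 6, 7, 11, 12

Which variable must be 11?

d

The 8 variables draw from only 8 values {5, 6, 7, 8, 9, 10, 11, 12}, so each is used; only g can be 5, hence g = 5.
The 7 still-open variables draw from only 7 values {6, 7, 8, 9, 10, 11, 12}, so each is used; only f can be 10, hence f = 10.
The 6 still-open variables together cover exactly {6, 7, 8, 9, 11, 12} — 6 values for 6 variables — and 12 appears only in r's list, so r = 12.
Among the 5 still-open variables, 11 fits only d (and all 5 values in {6, 7, 8, 9, 11} must be used), so d = 11.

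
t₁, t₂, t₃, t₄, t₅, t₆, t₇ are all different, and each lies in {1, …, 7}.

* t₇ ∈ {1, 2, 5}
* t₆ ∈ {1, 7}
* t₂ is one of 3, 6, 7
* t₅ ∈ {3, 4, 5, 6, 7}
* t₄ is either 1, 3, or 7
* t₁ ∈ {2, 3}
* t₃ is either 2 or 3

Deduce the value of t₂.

6

The 7 variables together cover exactly {1, 2, 3, 4, 5, 6, 7} — 7 values for 7 variables — and 4 appears only in t₅'s list, so t₅ = 4.
The 6 still-open variables together cover exactly {1, 2, 3, 5, 6, 7} — 6 values for 6 variables — and 5 appears only in t₇'s list, so t₇ = 5.
Among the 5 still-open variables, 6 fits only t₂ (and all 5 values in {1, 2, 3, 6, 7} must be used), so t₂ = 6.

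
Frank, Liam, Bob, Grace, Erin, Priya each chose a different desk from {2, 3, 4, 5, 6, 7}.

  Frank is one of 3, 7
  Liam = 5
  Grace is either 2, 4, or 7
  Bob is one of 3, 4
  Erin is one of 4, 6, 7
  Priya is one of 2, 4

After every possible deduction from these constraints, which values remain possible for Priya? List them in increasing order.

2, 4

Liam's domain is down to {5}, so Liam = 5.
Among the 5 still-open variables, 6 fits only Erin (and all 5 values in {2, 3, 4, 6, 7} must be used), so Erin = 6.
No further eliminations apply; Priya can still be any of 2, 4.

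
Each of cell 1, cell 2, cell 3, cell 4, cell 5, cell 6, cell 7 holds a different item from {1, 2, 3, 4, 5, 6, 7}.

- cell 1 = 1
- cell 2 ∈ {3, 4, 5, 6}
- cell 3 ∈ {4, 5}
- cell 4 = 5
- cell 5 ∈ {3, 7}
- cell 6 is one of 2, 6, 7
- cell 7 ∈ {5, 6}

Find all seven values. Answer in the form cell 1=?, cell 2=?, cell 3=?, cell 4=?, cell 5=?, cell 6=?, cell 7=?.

cell 1's domain is down to {1}, so cell 1 = 1.
cell 4 must be 5 (only option left). Strike 5 from cell 2, cell 3, cell 7.
That leaves cell 7 = 6. So cell 2, cell 6 can't be 6.
cell 3's domain is down to {4}, so cell 3 = 4. Remove 4 from cell 2.
cell 2 has just one choice, so cell 2 = 3. So cell 5 can't be 3.
cell 5's domain is down to {7}, so cell 5 = 7. Strike 7 from cell 6.
cell 6's domain is down to {2}, so cell 6 = 2.

cell 1=1, cell 2=3, cell 3=4, cell 4=5, cell 5=7, cell 6=2, cell 7=6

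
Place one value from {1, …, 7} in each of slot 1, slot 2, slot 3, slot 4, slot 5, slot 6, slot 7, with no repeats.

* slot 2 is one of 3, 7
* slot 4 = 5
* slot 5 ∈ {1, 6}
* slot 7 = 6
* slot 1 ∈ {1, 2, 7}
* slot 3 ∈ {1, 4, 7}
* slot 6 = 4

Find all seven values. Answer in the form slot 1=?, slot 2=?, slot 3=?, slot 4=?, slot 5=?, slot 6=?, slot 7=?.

slot 4 has just one choice, so slot 4 = 5.
That leaves slot 6 = 4. Eliminate 4 elsewhere: slot 3.
That leaves slot 7 = 6. Eliminate 6 elsewhere: slot 5.
slot 5's domain is down to {1}, so slot 5 = 1. Remove 1 from slot 1, slot 3.
slot 3 has just one choice, so slot 3 = 7. Remove 7 from slot 1, slot 2.
slot 1's domain is down to {2}, so slot 1 = 2.
That leaves slot 2 = 3.

slot 1=2, slot 2=3, slot 3=7, slot 4=5, slot 5=1, slot 6=4, slot 7=6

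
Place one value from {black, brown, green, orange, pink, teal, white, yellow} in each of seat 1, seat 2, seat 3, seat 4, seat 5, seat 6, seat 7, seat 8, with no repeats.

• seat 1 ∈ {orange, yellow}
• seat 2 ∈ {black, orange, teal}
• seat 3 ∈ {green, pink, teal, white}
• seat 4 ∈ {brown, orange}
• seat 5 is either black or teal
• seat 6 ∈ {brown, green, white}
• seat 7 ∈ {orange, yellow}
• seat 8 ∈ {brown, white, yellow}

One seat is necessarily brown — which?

The 8 variables together cover exactly {black, brown, green, orange, pink, teal, white, yellow} — 8 values for 8 variables — and pink appears only in seat 3's list, so seat 3 = pink.
The 7 still-open variables draw from only 7 values {black, brown, green, orange, teal, white, yellow}, so each is used; only seat 6 can be green, hence seat 6 = green.
The 6 still-open variables together cover exactly {black, brown, orange, teal, white, yellow} — 6 values for 6 variables — and white appears only in seat 8's list, so seat 8 = white.
Among the 5 still-open variables, brown fits only seat 4 (and all 5 values in {black, brown, orange, teal, yellow} must be used), so seat 4 = brown.

seat 4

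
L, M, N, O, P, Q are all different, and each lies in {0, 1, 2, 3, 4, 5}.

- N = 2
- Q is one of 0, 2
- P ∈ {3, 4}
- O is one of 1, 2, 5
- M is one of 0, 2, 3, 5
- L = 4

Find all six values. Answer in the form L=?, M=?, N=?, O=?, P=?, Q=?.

L must be 4 (only option left). Strike 4 from P.
N must be 2 (only option left). Eliminate 2 elsewhere: M, O, Q.
P must be 3 (only option left). Strike 3 from M.
That leaves Q = 0. Eliminate 0 elsewhere: M.
M must be 5 (only option left). Strike 5 from O.
O's domain is down to {1}, so O = 1.

L=4, M=5, N=2, O=1, P=3, Q=0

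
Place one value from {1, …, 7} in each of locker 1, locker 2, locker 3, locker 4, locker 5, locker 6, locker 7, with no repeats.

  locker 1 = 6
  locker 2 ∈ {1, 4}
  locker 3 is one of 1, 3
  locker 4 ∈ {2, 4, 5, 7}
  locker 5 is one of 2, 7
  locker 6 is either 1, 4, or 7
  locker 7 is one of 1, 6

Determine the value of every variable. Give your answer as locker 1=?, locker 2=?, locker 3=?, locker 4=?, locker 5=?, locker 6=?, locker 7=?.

locker 1=6, locker 2=4, locker 3=3, locker 4=5, locker 5=2, locker 6=7, locker 7=1

locker 1 has just one choice, so locker 1 = 6. Strike 6 from locker 7.
locker 7 has just one choice, so locker 7 = 1. Remove 1 from locker 2, locker 3, locker 6.
That leaves locker 2 = 4. Eliminate 4 elsewhere: locker 4, locker 6.
locker 3 must be 3 (only option left).
That leaves locker 6 = 7. So locker 4, locker 5 can't be 7.
locker 5's domain is down to {2}, so locker 5 = 2. So locker 4 can't be 2.
locker 4 has just one choice, so locker 4 = 5.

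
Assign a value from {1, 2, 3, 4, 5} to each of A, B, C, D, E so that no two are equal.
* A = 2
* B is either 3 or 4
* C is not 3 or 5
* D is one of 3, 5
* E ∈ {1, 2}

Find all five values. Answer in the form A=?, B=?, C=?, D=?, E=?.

A=2, B=3, C=4, D=5, E=1

A must be 2 (only option left). So C, E can't be 2.
E has just one choice, so E = 1. Strike 1 from C.
C has just one choice, so C = 4. So B can't be 4.
B has just one choice, so B = 3. Remove 3 from D.
That leaves D = 5.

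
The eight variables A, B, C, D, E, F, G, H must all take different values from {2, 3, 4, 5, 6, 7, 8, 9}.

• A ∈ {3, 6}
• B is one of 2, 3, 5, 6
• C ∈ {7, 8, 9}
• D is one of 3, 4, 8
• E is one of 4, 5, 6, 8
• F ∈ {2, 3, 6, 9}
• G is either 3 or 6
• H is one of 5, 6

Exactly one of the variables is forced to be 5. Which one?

The 8 variables draw from only 8 values {2, 3, 4, 5, 6, 7, 8, 9}, so each is used; only C can be 7, hence C = 7.
The 7 still-open variables together cover exactly {2, 3, 4, 5, 6, 8, 9} — 7 values for 7 variables — and 9 appears only in F's list, so F = 9.
Among the 6 still-open variables, 2 fits only B (and all 6 values in {2, 3, 4, 5, 6, 8} must be used), so B = 2.
A and G between them cover only {3, 6} — a naked pair. Remove those values from D, E, H.
So 5 goes to H.

H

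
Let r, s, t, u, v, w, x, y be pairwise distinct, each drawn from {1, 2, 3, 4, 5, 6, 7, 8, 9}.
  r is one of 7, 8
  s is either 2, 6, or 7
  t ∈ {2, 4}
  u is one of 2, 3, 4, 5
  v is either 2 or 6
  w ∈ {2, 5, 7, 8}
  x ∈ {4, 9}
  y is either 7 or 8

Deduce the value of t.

4

Among the 8 variables, 3 fits only u (and all 8 values in {2, 3, 4, 5, 6, 7, 8, 9} must be used), so u = 3.
The 7 still-open variables together cover exactly {2, 4, 5, 6, 7, 8, 9} — 7 values for 7 variables — and 5 appears only in w's list, so w = 5.
The 6 still-open variables together cover exactly {2, 4, 6, 7, 8, 9} — 6 values for 6 variables — and 9 appears only in x's list, so x = 9.
The 5 still-open variables together cover exactly {2, 4, 6, 7, 8} — 5 values for 5 variables — and 4 appears only in t's list, so t = 4.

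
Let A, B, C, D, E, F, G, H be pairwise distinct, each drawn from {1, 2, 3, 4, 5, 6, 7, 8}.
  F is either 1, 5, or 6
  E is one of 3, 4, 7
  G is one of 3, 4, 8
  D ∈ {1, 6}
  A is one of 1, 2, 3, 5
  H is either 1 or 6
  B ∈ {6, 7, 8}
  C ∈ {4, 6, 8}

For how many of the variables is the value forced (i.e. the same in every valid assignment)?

The 8 variables together cover exactly {1, 2, 3, 4, 5, 6, 7, 8} — 8 values for 8 variables — and 2 appears only in A's list, so A = 2.
Among the 7 still-open variables, 5 fits only F (and all 7 values in {1, 3, 4, 5, 6, 7, 8} must be used), so F = 5.
The 2 variables D and H are confined to {1, 6}, which locks those values in; drop them from B, C.
Determined: A=2, F=5. The other variables each still have more than one consistent value. That makes 2.

2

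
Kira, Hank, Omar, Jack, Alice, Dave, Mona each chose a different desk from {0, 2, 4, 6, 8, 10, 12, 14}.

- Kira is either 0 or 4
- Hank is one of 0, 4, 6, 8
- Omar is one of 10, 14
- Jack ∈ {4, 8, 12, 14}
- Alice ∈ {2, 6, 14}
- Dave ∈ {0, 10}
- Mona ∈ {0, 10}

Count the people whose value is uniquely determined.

The 2 variables Dave and Mona are confined to {0, 10}, which locks those values in; drop them from Kira, Hank, Omar.
Kira has just one choice, so Kira = 4. Remove 4 from Hank, Jack.
Omar's domain is down to {14}, so Omar = 14. Strike 14 from Jack, Alice.
Determined: Kira=4, Omar=14. The other people each still have more than one consistent value. That makes 2.

2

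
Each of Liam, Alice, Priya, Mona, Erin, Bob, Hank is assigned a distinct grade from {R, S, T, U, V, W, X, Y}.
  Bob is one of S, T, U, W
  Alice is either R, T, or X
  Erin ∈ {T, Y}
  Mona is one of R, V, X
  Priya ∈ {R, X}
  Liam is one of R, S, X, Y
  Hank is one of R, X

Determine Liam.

S

The 2 variables Priya and Hank are confined to {R, X}, which locks those values in; drop them from Liam, Alice, Mona.
That leaves Alice = T. Eliminate T elsewhere: Erin, Bob.
Mona's domain is down to {V}, so Mona = V.
Erin has just one choice, so Erin = Y. Eliminate Y elsewhere: Liam.
So Liam = S.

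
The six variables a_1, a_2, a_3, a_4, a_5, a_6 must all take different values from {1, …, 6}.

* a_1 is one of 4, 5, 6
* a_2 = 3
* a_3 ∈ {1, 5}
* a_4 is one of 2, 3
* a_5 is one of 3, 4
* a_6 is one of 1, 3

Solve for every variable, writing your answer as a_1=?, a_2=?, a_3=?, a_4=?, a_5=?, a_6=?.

a_2 must be 3 (only option left). Strike 3 from a_4, a_5, a_6.
a_4 must be 2 (only option left).
a_5 has just one choice, so a_5 = 4. Strike 4 from a_1.
a_6 has just one choice, so a_6 = 1. Eliminate 1 elsewhere: a_3.
That leaves a_3 = 5. Eliminate 5 elsewhere: a_1.
a_1's domain is down to {6}, so a_1 = 6.

a_1=6, a_2=3, a_3=5, a_4=2, a_5=4, a_6=1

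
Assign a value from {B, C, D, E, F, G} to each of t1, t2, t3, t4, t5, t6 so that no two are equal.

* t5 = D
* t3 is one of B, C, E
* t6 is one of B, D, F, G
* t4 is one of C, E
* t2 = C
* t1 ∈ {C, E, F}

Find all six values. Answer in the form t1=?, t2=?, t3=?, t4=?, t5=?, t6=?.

t2 must be C (only option left). Remove C from t1, t3, t4.
t4 must be E (only option left). So t1, t3 can't be E.
That leaves t5 = D. Remove D from t6.
t1 has just one choice, so t1 = F. Strike F from t6.
That leaves t3 = B. Remove B from t6.
t6 must be G (only option left).

t1=F, t2=C, t3=B, t4=E, t5=D, t6=G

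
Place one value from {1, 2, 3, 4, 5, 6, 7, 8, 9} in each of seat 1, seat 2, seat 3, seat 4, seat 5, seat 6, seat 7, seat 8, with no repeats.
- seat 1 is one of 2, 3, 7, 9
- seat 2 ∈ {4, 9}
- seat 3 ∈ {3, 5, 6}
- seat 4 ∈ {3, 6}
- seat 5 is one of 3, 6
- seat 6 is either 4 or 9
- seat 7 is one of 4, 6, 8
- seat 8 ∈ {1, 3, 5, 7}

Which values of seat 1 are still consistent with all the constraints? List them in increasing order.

2, 7

seat 2 and seat 6 share exactly the 2 values {4, 9}; by pigeonhole those values go to them, so strike 4, 9 from seat 1, seat 7.
seat 4 and seat 5 between them cover only {3, 6} — a naked pair. Remove those values from seat 1, seat 3, seat 7, seat 8.
seat 3's domain is down to {5}, so seat 3 = 5. So seat 8 can't be 5.
seat 7's domain is down to {8}, so seat 7 = 8.
No further eliminations apply; seat 1 can still be any of 2, 7.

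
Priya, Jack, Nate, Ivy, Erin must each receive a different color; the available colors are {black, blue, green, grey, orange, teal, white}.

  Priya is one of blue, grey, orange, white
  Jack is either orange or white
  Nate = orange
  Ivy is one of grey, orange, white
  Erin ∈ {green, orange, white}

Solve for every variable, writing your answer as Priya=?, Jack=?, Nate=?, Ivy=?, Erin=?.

Priya=blue, Jack=white, Nate=orange, Ivy=grey, Erin=green

Nate's domain is down to {orange}, so Nate = orange. Strike orange from Priya, Jack, Ivy, Erin.
Jack must be white (only option left). Strike white from Priya, Ivy, Erin.
Ivy has just one choice, so Ivy = grey. Remove grey from Priya.
Erin has just one choice, so Erin = green.
Priya has just one choice, so Priya = blue.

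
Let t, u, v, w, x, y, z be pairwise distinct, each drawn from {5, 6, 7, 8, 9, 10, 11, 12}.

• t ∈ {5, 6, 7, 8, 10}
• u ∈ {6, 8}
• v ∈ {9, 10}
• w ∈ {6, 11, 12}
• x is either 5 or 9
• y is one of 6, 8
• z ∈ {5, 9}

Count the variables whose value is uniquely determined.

u and y between them cover only {6, 8} — a naked pair. Remove those values from t, w.
x and z between them cover only {5, 9} — a naked pair. Remove those values from t, v.
v must be 10 (only option left). Strike 10 from t.
That leaves t = 7.
Determined: t=7, v=10. The other variables each still have more than one consistent value. That makes 2.

2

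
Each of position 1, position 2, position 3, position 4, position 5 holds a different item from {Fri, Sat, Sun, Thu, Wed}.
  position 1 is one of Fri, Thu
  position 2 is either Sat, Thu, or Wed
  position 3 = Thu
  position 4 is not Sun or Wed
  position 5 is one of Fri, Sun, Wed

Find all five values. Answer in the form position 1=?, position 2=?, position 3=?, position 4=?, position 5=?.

position 3 has just one choice, so position 3 = Thu. Strike Thu from position 1, position 2, position 4.
position 1 must be Fri (only option left). So position 4, position 5 can't be Fri.
position 4 has just one choice, so position 4 = Sat. Strike Sat from position 2.
position 2 must be Wed (only option left). Eliminate Wed elsewhere: position 5.
That leaves position 5 = Sun.

position 1=Fri, position 2=Wed, position 3=Thu, position 4=Sat, position 5=Sun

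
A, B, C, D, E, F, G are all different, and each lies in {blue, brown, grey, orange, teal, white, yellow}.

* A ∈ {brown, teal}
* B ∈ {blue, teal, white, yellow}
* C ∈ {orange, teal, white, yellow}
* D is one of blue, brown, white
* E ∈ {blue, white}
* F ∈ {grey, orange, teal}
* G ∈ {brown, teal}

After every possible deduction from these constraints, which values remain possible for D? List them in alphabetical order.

blue, white

The 7 variables together cover exactly {blue, brown, grey, orange, teal, white, yellow} — 7 values for 7 variables — and grey appears only in F's list, so F = grey.
The 6 still-open variables together cover exactly {blue, brown, orange, teal, white, yellow} — 6 values for 6 variables — and orange appears only in C's list, so C = orange.
Among the 5 still-open variables, yellow fits only B (and all 5 values in {blue, brown, teal, white, yellow} must be used), so B = yellow.
The 2 variables A and G are confined to {brown, teal}, which locks those values in; drop them from D.
No further eliminations apply; D can still be any of blue, white.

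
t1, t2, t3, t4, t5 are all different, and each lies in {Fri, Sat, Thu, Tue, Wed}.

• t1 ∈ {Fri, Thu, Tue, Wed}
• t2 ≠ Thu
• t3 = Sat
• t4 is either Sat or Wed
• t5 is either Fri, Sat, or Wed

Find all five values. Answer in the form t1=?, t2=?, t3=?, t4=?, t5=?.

t1=Thu, t2=Tue, t3=Sat, t4=Wed, t5=Fri

t3 has just one choice, so t3 = Sat. Eliminate Sat elsewhere: t2, t4, t5.
t4 has just one choice, so t4 = Wed. So t1, t2, t5 can't be Wed.
t5's domain is down to {Fri}, so t5 = Fri. Strike Fri from t1, t2.
t2 has just one choice, so t2 = Tue. Strike Tue from t1.
t1 has just one choice, so t1 = Thu.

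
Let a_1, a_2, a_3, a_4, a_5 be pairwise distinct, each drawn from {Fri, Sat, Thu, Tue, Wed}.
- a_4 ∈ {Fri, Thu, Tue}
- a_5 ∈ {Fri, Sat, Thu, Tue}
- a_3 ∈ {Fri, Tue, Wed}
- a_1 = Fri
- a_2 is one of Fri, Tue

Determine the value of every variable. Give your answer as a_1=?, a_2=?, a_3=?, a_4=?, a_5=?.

a_1=Fri, a_2=Tue, a_3=Wed, a_4=Thu, a_5=Sat

a_1's domain is down to {Fri}, so a_1 = Fri. So a_2, a_3, a_4, a_5 can't be Fri.
a_2 has just one choice, so a_2 = Tue. Strike Tue from a_3, a_4, a_5.
a_3 has just one choice, so a_3 = Wed.
a_4 must be Thu (only option left). Eliminate Thu elsewhere: a_5.
a_5 has just one choice, so a_5 = Sat.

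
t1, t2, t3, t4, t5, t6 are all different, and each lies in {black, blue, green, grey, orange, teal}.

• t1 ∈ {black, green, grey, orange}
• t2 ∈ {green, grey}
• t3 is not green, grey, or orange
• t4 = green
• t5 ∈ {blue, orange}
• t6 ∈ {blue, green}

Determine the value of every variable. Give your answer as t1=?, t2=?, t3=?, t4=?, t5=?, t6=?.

t1=black, t2=grey, t3=teal, t4=green, t5=orange, t6=blue

t4's domain is down to {green}, so t4 = green. Eliminate green elsewhere: t1, t2, t6.
t6 must be blue (only option left). Remove blue from t3, t5.
t2 has just one choice, so t2 = grey. So t1 can't be grey.
That leaves t5 = orange. So t1 can't be orange.
t1 has just one choice, so t1 = black. Strike black from t3.
t3 has just one choice, so t3 = teal.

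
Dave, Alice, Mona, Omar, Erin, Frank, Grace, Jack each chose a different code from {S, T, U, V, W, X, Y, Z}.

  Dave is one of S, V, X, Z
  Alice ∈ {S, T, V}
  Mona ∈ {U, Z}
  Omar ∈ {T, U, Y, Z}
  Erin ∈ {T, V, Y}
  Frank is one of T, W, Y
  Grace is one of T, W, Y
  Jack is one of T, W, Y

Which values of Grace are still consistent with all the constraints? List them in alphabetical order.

The 8 variables together cover exactly {S, T, U, V, W, X, Y, Z} — 8 values for 8 variables — and X appears only in Dave's list, so Dave = X.
Among the 7 still-open variables, S fits only Alice (and all 7 values in {S, T, U, V, W, Y, Z} must be used), so Alice = S.
The 6 still-open variables together cover exactly {T, U, V, W, Y, Z} — 6 values for 6 variables — and V appears only in Erin's list, so Erin = V.
The 3 variables Frank, Grace, Jack are confined to {T, W, Y}, which locks those values in; drop them from Omar.
No further eliminations apply; Grace can still be any of T, W, Y.

T, W, Y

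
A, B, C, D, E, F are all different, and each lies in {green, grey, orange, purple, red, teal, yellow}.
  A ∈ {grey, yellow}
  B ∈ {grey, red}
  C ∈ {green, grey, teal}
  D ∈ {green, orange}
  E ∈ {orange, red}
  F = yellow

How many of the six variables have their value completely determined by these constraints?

6

F's domain is down to {yellow}, so F = yellow. So A can't be yellow.
A's domain is down to {grey}, so A = grey. So B, C can't be grey.
B must be red (only option left). Strike red from E.
That leaves E = orange. Eliminate orange elsewhere: D.
D has just one choice, so D = green. Strike green from C.
That leaves C = teal.
Every variable is fixed: A=grey, B=red, C=teal, D=green, E=orange, F=yellow. That makes 6.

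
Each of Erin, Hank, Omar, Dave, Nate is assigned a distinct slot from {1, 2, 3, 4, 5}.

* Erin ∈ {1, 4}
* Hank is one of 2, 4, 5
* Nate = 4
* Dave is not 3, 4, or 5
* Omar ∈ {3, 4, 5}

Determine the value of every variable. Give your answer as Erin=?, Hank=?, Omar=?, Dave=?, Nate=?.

Nate's domain is down to {4}, so Nate = 4. Eliminate 4 elsewhere: Erin, Hank, Omar.
Erin has just one choice, so Erin = 1. Strike 1 from Dave.
Dave has just one choice, so Dave = 2. So Hank can't be 2.
Hank's domain is down to {5}, so Hank = 5. Remove 5 from Omar.
Omar's domain is down to {3}, so Omar = 3.

Erin=1, Hank=5, Omar=3, Dave=2, Nate=4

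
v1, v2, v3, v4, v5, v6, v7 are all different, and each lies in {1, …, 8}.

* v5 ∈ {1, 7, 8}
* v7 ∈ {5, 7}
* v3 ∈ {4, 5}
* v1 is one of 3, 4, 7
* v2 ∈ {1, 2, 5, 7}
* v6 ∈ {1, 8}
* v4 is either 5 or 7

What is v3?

The 7 variables draw from only 7 values {1, 2, 3, 4, 5, 7, 8}, so each is used; only v2 can be 2, hence v2 = 2.
The 6 still-open variables draw from only 6 values {1, 3, 4, 5, 7, 8}, so each is used; only v1 can be 3, hence v1 = 3.
The 5 still-open variables draw from only 5 values {1, 4, 5, 7, 8}, so each is used; only v3 can be 4, hence v3 = 4.

4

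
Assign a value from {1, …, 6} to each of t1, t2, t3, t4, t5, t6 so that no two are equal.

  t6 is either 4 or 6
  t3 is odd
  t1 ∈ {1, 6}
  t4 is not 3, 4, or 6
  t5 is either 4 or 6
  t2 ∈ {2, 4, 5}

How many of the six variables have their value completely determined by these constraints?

The 6 variables draw from only 6 values {1, 2, 3, 4, 5, 6}, so each is used; only t3 can be 3, hence t3 = 3.
The 2 variables t5 and t6 are confined to {4, 6}, which locks those values in; drop them from t1, t2.
t1's domain is down to {1}, so t1 = 1. So t4 can't be 1.
Determined: t1=1, t3=3. The other variables each still have more than one consistent value. That makes 2.

2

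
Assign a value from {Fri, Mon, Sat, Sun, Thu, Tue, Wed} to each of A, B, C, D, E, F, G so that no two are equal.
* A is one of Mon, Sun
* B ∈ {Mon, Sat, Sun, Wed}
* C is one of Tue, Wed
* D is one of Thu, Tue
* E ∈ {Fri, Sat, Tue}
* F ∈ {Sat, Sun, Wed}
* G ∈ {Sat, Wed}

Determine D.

Thu

The 7 variables together cover exactly {Fri, Mon, Sat, Sun, Thu, Tue, Wed} — 7 values for 7 variables — and Fri appears only in E's list, so E = Fri.
Among the 6 still-open variables, Thu fits only D (and all 6 values in {Mon, Sat, Sun, Thu, Tue, Wed} must be used), so D = Thu.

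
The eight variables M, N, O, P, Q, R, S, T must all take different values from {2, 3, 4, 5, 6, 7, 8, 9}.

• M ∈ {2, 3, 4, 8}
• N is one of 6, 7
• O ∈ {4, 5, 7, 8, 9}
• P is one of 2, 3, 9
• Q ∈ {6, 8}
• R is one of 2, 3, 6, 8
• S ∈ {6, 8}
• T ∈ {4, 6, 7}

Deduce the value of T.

4

The 8 variables together cover exactly {2, 3, 4, 5, 6, 7, 8, 9} — 8 values for 8 variables — and 5 appears only in O's list, so O = 5.
The 7 still-open variables draw from only 7 values {2, 3, 4, 6, 7, 8, 9}, so each is used; only P can be 9, hence P = 9.
Q and S share exactly the 2 values {6, 8}; by pigeonhole those values go to them, so strike 6, 8 from M, N, R, T.
N's domain is down to {7}, so N = 7. Remove 7 from T.
So T = 4.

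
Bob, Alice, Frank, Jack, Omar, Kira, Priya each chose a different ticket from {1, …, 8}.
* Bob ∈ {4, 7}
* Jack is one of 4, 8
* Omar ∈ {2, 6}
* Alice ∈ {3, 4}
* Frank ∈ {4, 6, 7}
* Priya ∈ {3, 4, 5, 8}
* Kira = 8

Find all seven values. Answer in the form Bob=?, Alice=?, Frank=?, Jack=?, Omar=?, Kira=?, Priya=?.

Bob=7, Alice=3, Frank=6, Jack=4, Omar=2, Kira=8, Priya=5

Kira's domain is down to {8}, so Kira = 8. Eliminate 8 elsewhere: Jack, Priya.
Jack's domain is down to {4}, so Jack = 4. Remove 4 from Bob, Alice, Frank, Priya.
Bob has just one choice, so Bob = 7. Remove 7 from Frank.
Alice's domain is down to {3}, so Alice = 3. Strike 3 from Priya.
That leaves Frank = 6. Strike 6 from Omar.
That leaves Omar = 2.
That leaves Priya = 5.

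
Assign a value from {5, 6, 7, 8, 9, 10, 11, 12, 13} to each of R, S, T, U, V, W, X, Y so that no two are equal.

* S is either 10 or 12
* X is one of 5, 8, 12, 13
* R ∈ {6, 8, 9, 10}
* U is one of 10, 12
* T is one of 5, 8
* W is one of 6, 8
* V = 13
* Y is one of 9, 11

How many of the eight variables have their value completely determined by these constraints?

V has just one choice, so V = 13. So X can't be 13.
The 7 still-open variables draw from only 7 values {5, 6, 8, 9, 10, 11, 12}, so each is used; only Y can be 11, hence Y = 11.
The 6 still-open variables draw from only 6 values {5, 6, 8, 9, 10, 12}, so each is used; only R can be 9, hence R = 9.
The 5 still-open variables draw from only 5 values {5, 6, 8, 10, 12}, so each is used; only W can be 6, hence W = 6.
S and U share exactly the 2 values {10, 12}; by pigeonhole those values go to them, so strike 10, 12 from X.
Determined: R=9, V=13, W=6, Y=11. The other variables each still have more than one consistent value. That makes 4.

4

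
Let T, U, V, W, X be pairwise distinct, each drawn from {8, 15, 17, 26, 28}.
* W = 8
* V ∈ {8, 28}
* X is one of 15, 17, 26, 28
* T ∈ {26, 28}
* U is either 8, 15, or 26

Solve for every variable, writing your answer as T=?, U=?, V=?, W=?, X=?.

T=26, U=15, V=28, W=8, X=17

W's domain is down to {8}, so W = 8. Strike 8 from U, V.
V has just one choice, so V = 28. Eliminate 28 elsewhere: T, X.
That leaves T = 26. Eliminate 26 elsewhere: U, X.
U's domain is down to {15}, so U = 15. So X can't be 15.
That leaves X = 17.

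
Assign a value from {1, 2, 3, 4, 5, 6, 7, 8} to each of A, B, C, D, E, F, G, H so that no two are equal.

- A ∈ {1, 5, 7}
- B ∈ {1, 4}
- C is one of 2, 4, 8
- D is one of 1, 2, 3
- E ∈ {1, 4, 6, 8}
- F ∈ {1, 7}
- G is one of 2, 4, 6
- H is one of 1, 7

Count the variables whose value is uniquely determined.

3

The 8 variables together cover exactly {1, 2, 3, 4, 5, 6, 7, 8} — 8 values for 8 variables — and 3 appears only in D's list, so D = 3.
The 7 still-open variables together cover exactly {1, 2, 4, 5, 6, 7, 8} — 7 values for 7 variables — and 5 appears only in A's list, so A = 5.
F and H between them cover only {1, 7} — a naked pair. Remove those values from B, E.
B has just one choice, so B = 4. Eliminate 4 elsewhere: C, E, G.
Determined: A=5, B=4, D=3. The other variables each still have more than one consistent value. That makes 3.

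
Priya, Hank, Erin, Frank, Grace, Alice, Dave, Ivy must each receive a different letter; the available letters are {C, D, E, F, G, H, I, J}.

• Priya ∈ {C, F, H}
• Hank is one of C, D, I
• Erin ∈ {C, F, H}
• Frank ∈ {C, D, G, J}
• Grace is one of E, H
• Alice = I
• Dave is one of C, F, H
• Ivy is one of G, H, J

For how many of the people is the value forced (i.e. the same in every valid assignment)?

3

Alice must be I (only option left). Remove I from Hank.
The 7 still-open variables draw from only 7 values {C, D, E, F, G, H, J}, so each is used; only Grace can be E, hence Grace = E.
Priya, Erin, Dave between them cover only {C, F, H} — a naked triple. Remove those values from Hank, Frank, Ivy.
Hank has just one choice, so Hank = D. So Frank can't be D.
Determined: Hank=D, Grace=E, Alice=I. The other people each still have more than one consistent value. That makes 3.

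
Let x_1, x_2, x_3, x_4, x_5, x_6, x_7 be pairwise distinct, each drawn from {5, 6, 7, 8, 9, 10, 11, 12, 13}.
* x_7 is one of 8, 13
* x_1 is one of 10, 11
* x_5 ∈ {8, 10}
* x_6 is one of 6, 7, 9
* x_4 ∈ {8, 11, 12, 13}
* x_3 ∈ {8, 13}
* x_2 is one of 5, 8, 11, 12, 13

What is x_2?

x_3 and x_7 share exactly the 2 values {8, 13}; by pigeonhole those values go to them, so strike 8, 13 from x_2, x_4, x_5.
x_5 must be 10 (only option left). So x_1 can't be 10.
x_1 must be 11 (only option left). Remove 11 from x_2, x_4.
x_4's domain is down to {12}, so x_4 = 12. So x_2 can't be 12.
So x_2 = 5.

5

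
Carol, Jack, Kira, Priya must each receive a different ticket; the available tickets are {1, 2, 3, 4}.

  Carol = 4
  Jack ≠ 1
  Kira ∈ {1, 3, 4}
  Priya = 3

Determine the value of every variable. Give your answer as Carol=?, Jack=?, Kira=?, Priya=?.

Carol=4, Jack=2, Kira=1, Priya=3

Carol must be 4 (only option left). Strike 4 from Jack, Kira.
Priya's domain is down to {3}, so Priya = 3. Eliminate 3 elsewhere: Jack, Kira.
That leaves Jack = 2.
That leaves Kira = 1.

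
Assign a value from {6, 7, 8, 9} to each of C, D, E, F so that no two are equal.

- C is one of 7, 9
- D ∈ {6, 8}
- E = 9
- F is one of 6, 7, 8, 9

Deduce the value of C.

7

E must be 9 (only option left). Eliminate 9 elsewhere: C, F.
So C = 7.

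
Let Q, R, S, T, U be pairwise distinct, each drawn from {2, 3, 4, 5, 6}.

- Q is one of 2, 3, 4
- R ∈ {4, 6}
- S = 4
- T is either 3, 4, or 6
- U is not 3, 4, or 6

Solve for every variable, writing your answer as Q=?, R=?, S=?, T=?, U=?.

S's domain is down to {4}, so S = 4. Remove 4 from Q, R, T.
R has just one choice, so R = 6. Remove 6 from T.
That leaves T = 3. Remove 3 from Q.
Q must be 2 (only option left). Strike 2 from U.
U's domain is down to {5}, so U = 5.

Q=2, R=6, S=4, T=3, U=5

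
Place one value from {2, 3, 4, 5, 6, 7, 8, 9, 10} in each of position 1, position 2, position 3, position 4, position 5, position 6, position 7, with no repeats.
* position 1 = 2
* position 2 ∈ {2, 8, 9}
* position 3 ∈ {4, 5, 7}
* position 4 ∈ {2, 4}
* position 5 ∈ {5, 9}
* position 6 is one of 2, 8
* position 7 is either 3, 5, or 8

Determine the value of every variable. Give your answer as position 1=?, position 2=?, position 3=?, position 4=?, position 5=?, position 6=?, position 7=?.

position 1 must be 2 (only option left). Eliminate 2 elsewhere: position 2, position 4, position 6.
position 4's domain is down to {4}, so position 4 = 4. So position 3 can't be 4.
position 6 has just one choice, so position 6 = 8. Strike 8 from position 2, position 7.
position 2 must be 9 (only option left). Remove 9 from position 5.
position 5's domain is down to {5}, so position 5 = 5. Remove 5 from position 3, position 7.
That leaves position 7 = 3.
position 3 must be 7 (only option left).

position 1=2, position 2=9, position 3=7, position 4=4, position 5=5, position 6=8, position 7=3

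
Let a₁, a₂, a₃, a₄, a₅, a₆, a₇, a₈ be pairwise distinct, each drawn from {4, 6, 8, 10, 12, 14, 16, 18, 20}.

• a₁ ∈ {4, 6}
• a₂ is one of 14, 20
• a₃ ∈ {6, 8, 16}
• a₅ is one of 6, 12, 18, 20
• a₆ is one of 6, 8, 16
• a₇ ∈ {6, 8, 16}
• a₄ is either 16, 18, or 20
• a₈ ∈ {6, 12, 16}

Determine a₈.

12

Among the 8 variables, 4 fits only a₁ (and all 8 values in {4, 6, 8, 12, 14, 16, 18, 20} must be used), so a₁ = 4.
The 7 still-open variables draw from only 7 values {6, 8, 12, 14, 16, 18, 20}, so each is used; only a₂ can be 14, hence a₂ = 14.
a₃, a₆, a₇ between them cover only {6, 8, 16} — a naked triple. Remove those values from a₄, a₅, a₈.
So a₈ = 12.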